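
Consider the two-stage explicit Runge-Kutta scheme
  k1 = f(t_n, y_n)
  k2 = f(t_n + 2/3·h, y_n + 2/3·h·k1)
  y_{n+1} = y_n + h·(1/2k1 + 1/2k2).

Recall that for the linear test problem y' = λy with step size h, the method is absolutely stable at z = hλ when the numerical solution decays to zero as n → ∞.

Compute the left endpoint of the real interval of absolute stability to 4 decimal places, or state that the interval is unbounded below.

z* = -3.0000.

Set f=λy, z=hλ:
  k1=λy_n ⇒ h·k1=z·y_n;  k2=λ(1+2/3z)y_n ⇒ h·k2=z(1+2/3z)y_n
  y_{n+1}/y_n = 1 + 1/2z + 1/2z(1+2/3z) = 1 + z + 1/3z²
  Hence R(z) = 1 + z + 1/3z².

Boundary: |R(x)|=1, x<0.
x=-1.16: |R|=0.2885
R=1: x+1/3x²=0 ⇒ x=−3=-3.0000; min R=1−1/(4·1/3)=0.2500>−1
Confirm numerically:
  x=-2.385: |R|=0.51107 <1
  x=-2.262: |R|=0.44355 <1
  x=-1.537: |R|=0.25046 <1
  x=-3.492: |R|=1.57269 >1
  x=-3.363: |R|=1.40692 >1
Interval (-3.0000, 0).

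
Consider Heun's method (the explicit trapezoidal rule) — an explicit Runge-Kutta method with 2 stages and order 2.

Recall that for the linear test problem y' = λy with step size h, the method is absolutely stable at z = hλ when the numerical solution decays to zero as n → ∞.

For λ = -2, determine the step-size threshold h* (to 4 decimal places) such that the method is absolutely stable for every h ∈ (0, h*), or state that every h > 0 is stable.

(-2.0000,0); λ=-2 ⇒ h* = 1.0000.

On y'=λy, z=hλ:
  order 2, 2-stage ⇒ R(z)=1+z+z^2/2
  (e.g. R(-0.94)=0.50180, |R|=0.50180)

Boundary: |R(x)|=1, x<0.
x=-0.94: |R|=0.5018
|R(-1.86)|=0.8698 |R(-1.53)|=0.6404 |R(-0.53)|=0.6104
Bisect:
  x_lo=-2.5615 |R|=1.7191  x_hi=-0.3001 |R|=0.7449
  mid=-1.43081 |R|=0.59280 →hi
  mid=-1.99615 |R|=0.99616 →hi
  mid=-2.27883 |R|=1.31770 →lo
  mid=-2.13749 |R|=1.14694 →lo
  mid=-2.06682 |R|=1.06906 →lo
  mid=-2.03149 |R|=1.03198 →lo
  mid=-2.01382 |R|=1.01392 →lo
  ...
  [-2.00002,-1.99988] ⇒ x*=-2.0000
Stable set (-2.0000, 0).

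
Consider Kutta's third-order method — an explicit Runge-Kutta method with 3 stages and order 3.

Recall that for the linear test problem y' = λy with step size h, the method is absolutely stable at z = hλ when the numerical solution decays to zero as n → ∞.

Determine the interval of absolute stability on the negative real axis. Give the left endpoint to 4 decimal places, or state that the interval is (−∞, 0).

With y'=λy (z=hλ):
  order 3, 3-stage ⇒ R(z)=1+z+z^2/2+z^3/6
  (e.g. R(-0.86)=0.40379, |R|=0.40379)

Solve |R(x)|<1 on ℝ⁻.
x=-0.86: |R|=0.4038
|R(-2.34)|=0.7377 |R(-0.74)|=0.4663 |R(-0.54)|=0.5796
Bisect:
  x_lo=-2.9601 |R|=1.9019  x_hi=-0.3752 |R|=0.6864
  mid=-1.66766 |R|=0.05010 →hi
  mid=-2.31390 |R|=0.70166 →hi
  mid=-2.63702 |R|=1.21634 →lo
  mid=-2.47546 |R|=0.93974 →hi
  mid=-2.55624 |R|=1.07296 →lo
  mid=-2.51585 |R|=1.00511 →lo
  mid=-2.49566 |R|=0.97212 →hi
  mid=-2.50575 |R|=0.98854 →hi
  mid=-2.51080 |R|=0.99681 →hi
  ...
  [-2.51285,-2.51270] ⇒ x*=-2.5127
So |R|<1 on (-2.5127, 0).

z∈(-2.5127,0).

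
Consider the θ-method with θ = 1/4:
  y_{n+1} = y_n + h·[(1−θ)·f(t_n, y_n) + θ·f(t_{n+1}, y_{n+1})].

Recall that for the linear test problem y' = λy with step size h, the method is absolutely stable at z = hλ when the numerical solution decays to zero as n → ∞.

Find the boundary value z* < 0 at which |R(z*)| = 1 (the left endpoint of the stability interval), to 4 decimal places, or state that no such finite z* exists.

Set f=λy, z=hλ:
  y_{n+1} = y_n + z·[3/4·y_n + 1/4·y_{n+1}] ⇒ (1 − 1/4z)y_{n+1} = (1 + 3/4z)y_n
  Hence R(z) = (1 + 3/4z)/(1 − 1/4z).

Solve |R(x)|<1 on ℝ⁻.
x=-0.87: |R|=0.2854
R=−1: 1+3/4x = −1+1/4x ⇒ -1/2x=2 ⇒ x=2/(-1/2)=-4.0000
Confirm numerically:
  x=-2.977: |R|=0.70675 <1
  x=-2.567: |R|=0.56358 <1
  x=-2.134: |R|=0.39159 <1
  x=-1.990: |R|=0.32888 <1
  x=-4.365: |R|=1.08727 >1
  x=-4.246: |R|=1.05967 >1
  x=-4.041: |R|=1.01020 >1
Stable set (-4.0000, 0).

z* = -4.0000.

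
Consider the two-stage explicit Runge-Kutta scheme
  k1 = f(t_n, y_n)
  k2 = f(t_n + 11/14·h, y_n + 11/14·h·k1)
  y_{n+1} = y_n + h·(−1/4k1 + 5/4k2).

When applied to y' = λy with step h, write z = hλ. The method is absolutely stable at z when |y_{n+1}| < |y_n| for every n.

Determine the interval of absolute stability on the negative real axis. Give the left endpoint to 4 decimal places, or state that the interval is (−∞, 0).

(-1.0182, 0).

Set f=λy, z=hλ:
  k1=λy_n ⇒ h·k1=z·y_n;  k2=λ(1+11/14z)y_n ⇒ h·k2=z(1+11/14z)y_n
  y_{n+1}/y_n = 1 − 1/4z + 5/4z(1+11/14z) = 1 + z + 55/56z²
  ⇒ R(z) = 1 + z + 55/56z².

Find x<0 with |R(x)|<1.
x=-1.5: |R|=1.7098
R=1: x+55/56x²=0 ⇒ x=−56/55=-1.0182; min R=1−1/(4·55/56)=0.7455>−1
Confirm numerically:
  x=-0.737: |R|=0.79647 <1
  x=-0.660: |R|=0.76782 <1
  x=-0.442: |R|=0.74988 <1
  x=-1.427: |R|=1.57297 >1
  x=-1.272: |R|=1.31709 >1
  x=-1.075: |R|=1.05999 >1
Interval (-1.0182, 0).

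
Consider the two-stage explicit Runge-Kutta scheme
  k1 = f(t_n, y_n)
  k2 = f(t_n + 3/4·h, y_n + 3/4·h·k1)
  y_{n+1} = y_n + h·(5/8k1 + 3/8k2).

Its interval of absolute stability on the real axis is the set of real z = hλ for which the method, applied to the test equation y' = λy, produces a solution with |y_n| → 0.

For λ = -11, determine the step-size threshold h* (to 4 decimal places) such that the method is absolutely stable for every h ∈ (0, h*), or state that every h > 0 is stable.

With y'=λy (z=hλ):
  k1=λy_n ⇒ h·k1=z·y_n;  k2=λ(1+3/4z)y_n ⇒ h·k2=z(1+3/4z)y_n
  y_{n+1}/y_n = 1 + 5/8z + 3/8z(1+3/4z) = 1 + z + 9/32z²
  ⇒ R(z) = 1 + z + 9/32z².

Boundary: |R(x)|=1, x<0.
x=-0.45: |R|=0.6070
R=1: x+9/32x²=0 ⇒ x=−32/9=-3.5556; min R=1−1/(4·9/32)=0.1111>−1
Confirm numerically:
  x=-3.240: |R|=0.71245 <1
  x=-3.096: |R|=0.59984 <1
  x=-1.701: |R|=0.11277 <1
  x=-1.599: |R|=0.12010 <1
  x=-4.024: |R|=1.53016 >1
  x=-3.719: |R|=1.17096 >1
So |R|<1 on (-3.5556, 0).

(-3.5556,0); λ=-11 ⇒ h* = (32/9)/11 = 0.3232.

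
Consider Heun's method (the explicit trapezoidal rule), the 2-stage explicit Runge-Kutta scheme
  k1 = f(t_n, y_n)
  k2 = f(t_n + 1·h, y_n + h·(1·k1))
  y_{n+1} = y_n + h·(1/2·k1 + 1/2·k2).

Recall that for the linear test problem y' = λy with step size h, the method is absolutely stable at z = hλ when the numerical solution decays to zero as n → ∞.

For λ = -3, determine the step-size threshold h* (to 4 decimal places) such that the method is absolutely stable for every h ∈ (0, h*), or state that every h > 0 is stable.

(-2.0000,0); λ=-3 ⇒ h* = 0.6667.

On y'=λy, z=hλ:
  order 2, 2-stage ⇒ R(z)=1+z+z^2/2
  (e.g. R(-1.42)=0.58820, |R|=0.58820)

Need |R(x)|<1, x<0.
x=-1.42: |R|=0.5882
|R(-2.26)|=1.2938 |R(-2.08)|=1.0832 |R(-0.97)|=0.5005
Bisect:
  x_lo=-2.6409 |R|=1.8462  x_hi=-0.3147 |R|=0.7348
  mid=-1.47779 |R|=0.61414 →hi
  mid=-2.05932 |R|=1.06108 →lo
  mid=-1.76856 |R|=0.79534 →hi
  mid=-1.91394 |R|=0.91764 →hi
  mid=-1.98663 |R|=0.98672 →hi
  mid=-2.02298 |R|=1.02324 →lo
  mid=-2.00480 |R|=1.00482 →lo
  ...
  [-2.00012,-1.99998] ⇒ x*=-2.0000
So |R|<1 on (-2.0000, 0).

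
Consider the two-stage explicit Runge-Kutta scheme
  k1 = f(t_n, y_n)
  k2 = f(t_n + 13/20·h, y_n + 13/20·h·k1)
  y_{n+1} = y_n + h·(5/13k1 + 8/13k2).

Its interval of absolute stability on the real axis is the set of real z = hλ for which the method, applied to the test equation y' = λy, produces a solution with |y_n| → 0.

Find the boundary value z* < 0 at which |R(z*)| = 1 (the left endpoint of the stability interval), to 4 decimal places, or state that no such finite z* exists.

Set f=λy, z=hλ:
  k1=λy_n ⇒ h·k1=z·y_n;  k2=λ(1+13/20z)y_n ⇒ h·k2=z(1+13/20z)y_n
  y_{n+1}/y_n = 1 + 5/13z + 8/13z(1+13/20z) = 1 + z + 2/5z²
  so R(z) = 1 + z + 2/5z².

Find x<0 with |R(x)|<1.
x=-1.26: |R|=0.3750
R=1: x+2/5x²=0 ⇒ x=−5/2=-2.5000; min R=1−1/(4·2/5)=0.3750>−1
Confirm numerically:
  x=-2.401: |R|=0.90492 <1
  x=-2.305: |R|=0.82021 <1
  x=-1.598: |R|=0.42344 <1
  x=-1.591: |R|=0.42151 <1
  x=-2.579: |R|=1.08150 >1
  x=-2.567: |R|=1.06880 >1
So |R|<1 on (-2.5000, 0).

left endpoint -2.5000.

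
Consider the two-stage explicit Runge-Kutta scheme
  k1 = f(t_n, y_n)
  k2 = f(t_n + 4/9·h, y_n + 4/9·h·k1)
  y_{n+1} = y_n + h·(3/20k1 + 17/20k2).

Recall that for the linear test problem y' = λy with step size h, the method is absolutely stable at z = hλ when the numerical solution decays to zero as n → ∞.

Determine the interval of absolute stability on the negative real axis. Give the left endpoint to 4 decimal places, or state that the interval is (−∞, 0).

(-2.6471, 0).

On y'=λy, z=hλ:
  k1=λy_n ⇒ h·k1=z·y_n;  k2=λ(1+4/9z)y_n ⇒ h·k2=z(1+4/9z)y_n
  y_{n+1}/y_n = 1 + 3/20z + 17/20z(1+4/9z) = 1 + z + 17/45z²
  Hence R(z) = 1 + z + 17/45z².

Solve |R(x)|<1 on ℝ⁻.
x=-0.7: |R|=0.4851
R=1: x+17/45x²=0 ⇒ x=−45/17=-2.6471; min R=1−1/(4·17/45)=0.3382>−1
Confirm numerically:
  x=-2.289: |R|=0.69037 <1
  x=-1.993: |R|=0.50755 <1
  x=-1.954: |R|=0.48840 <1
  x=-2.864: |R|=1.23472 >1
  x=-2.824: |R|=1.18877 >1
Stable set (-2.6471, 0).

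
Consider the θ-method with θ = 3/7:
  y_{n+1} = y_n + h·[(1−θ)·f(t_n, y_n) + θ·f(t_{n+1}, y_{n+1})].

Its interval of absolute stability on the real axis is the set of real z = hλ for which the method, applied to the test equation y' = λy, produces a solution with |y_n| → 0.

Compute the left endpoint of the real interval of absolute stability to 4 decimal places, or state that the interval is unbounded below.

left endpoint -14.0000.

On y'=λy, z=hλ:
  y_{n+1} = y_n + z·[4/7·y_n + 3/7·y_{n+1}] ⇒ (1 − 3/7z)y_{n+1} = (1 + 4/7z)y_n
  Hence R(z) = (1 + 4/7z)/(1 − 3/7z).

Need |R(x)|<1, x<0.
x=-1.22: |R|=0.1989
R=−1: 1+4/7x = −1+3/7x ⇒ -1/7x=2 ⇒ x=2/(-1/7)=-14.0000
Confirm numerically:
  x=-8.061: |R|=0.80954 <1
  x=-5.691: |R|=0.65484 <1
  x=-5.615: |R|=0.64835 <1
  x=-14.331: |R|=1.00662 >1
  x=-14.095: |R|=1.00193 >1
  x=-14.051: |R|=1.00104 >1
Stable set (-14.0000, 0).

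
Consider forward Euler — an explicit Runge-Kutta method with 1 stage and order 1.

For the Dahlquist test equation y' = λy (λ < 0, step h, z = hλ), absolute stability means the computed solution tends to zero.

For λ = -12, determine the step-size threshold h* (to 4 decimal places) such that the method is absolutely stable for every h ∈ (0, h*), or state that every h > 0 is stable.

(-2.0000,0); λ=-12 ⇒ h* = 0.1667.

With y'=λy (z=hλ):
  order 1, 1-stage ⇒ R(z)=1+z
  (e.g. R(-0.85)=0.15000, |R|=0.15000)

Find x<0 with |R(x)|<1.
x=-0.85: |R|=0.1500
|R(-1.66)|=0.6600 |R(-0.9)|=0.1000 |R(-0.77)|=0.2300
Bisect:
  x_lo=-2.6982 |R|=1.6982  x_hi=-0.1243 |R|=0.8757
  mid=-1.41126 |R|=0.41126 →hi
  mid=-2.05473 |R|=1.05473 →lo
  mid=-1.73299 |R|=0.73299 →hi
  mid=-1.89386 |R|=0.89386 →hi
  mid=-1.97430 |R|=0.97430 →hi
  mid=-2.01451 |R|=1.01451 →lo
  mid=-1.99440 |R|=0.99440 →hi
  mid=-2.00446 |R|=1.00446 →lo
  mid=-1.99943 |R|=0.99943 →hi
  ...
  [-2.00006,-1.99990] ⇒ x*=-2.0000
Stable set (-2.0000, 0).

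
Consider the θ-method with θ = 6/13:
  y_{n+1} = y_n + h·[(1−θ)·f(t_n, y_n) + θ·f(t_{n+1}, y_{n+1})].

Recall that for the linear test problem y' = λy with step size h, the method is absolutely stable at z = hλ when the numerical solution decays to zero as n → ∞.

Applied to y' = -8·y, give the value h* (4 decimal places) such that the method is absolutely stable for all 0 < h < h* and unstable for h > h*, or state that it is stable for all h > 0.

(-26.0000,0); λ=-8 ⇒ h* = (26)/8 = 3.2500.

On y'=λy, z=hλ:
  y_{n+1} = y_n + z·[7/13·y_n + 6/13·y_{n+1}] ⇒ (1 − 6/13z)y_{n+1} = (1 + 7/13z)y_n
  Hence R(z) = (1 + 7/13z)/(1 − 6/13z).

Need |R(x)|<1, x<0.
x=-1.48: |R|=0.1207
R=−1: 1+7/13x = −1+6/13x ⇒ -1/13x=2 ⇒ x=2/(-1/13)=-26.0000
Confirm numerically:
  x=-24.532: |R|=0.99084 <1
  x=-24.219: |R|=0.98875 <1
  x=-19.420: |R|=0.94920 <1
  x=-11.539: |R|=0.82415 <1
  x=-26.569: |R|=1.00330 >1
  x=-26.522: |R|=1.00303 >1
  x=-26.481: |R|=1.00280 >1
Interval (-26.0000, 0).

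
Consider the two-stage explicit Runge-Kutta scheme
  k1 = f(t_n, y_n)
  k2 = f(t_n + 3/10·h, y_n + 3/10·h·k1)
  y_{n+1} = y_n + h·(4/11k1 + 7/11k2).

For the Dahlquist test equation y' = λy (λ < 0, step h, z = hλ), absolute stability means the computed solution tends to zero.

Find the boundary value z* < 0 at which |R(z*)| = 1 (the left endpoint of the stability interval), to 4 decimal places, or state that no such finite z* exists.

Test eqn y'=λy, z=hλ:
  k1=λy_n ⇒ h·k1=z·y_n;  k2=λ(1+3/10z)y_n ⇒ h·k2=z(1+3/10z)y_n
  y_{n+1}/y_n = 1 + 4/11z + 7/11z(1+3/10z) = 1 + z + 21/110z²
  R(z) = 1 + z + 21/110z².

Boundary: |R(x)|=1, x<0.
x=-1: |R|=0.1909
R=1: x+21/110x²=0 ⇒ x=−110/21=-5.2381; min R=1−1/(4·21/110)=-0.3095>−1
Confirm numerically:
  x=-4.567: |R|=0.41488 <1
  x=-3.411: |R|=0.18979 <1
  x=-2.958: |R|=0.28759 <1
  x=-5.635: |R|=1.42698 >1
  x=-5.315: |R|=1.07803 >1
Interval (-5.2381, 0).

left endpoint -5.2381.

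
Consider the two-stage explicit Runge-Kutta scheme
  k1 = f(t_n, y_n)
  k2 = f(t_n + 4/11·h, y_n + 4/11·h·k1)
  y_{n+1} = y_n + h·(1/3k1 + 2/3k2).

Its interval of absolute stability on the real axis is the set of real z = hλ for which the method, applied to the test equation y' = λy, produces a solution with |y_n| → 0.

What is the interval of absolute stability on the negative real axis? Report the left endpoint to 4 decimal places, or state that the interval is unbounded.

Set f=λy, z=hλ:
  k1=λy_n ⇒ h·k1=z·y_n;  k2=λ(1+4/11z)y_n ⇒ h·k2=z(1+4/11z)y_n
  y_{n+1}/y_n = 1 + 1/3z + 2/3z(1+4/11z) = 1 + z + 8/33z²
  so R(z) = 1 + z + 8/33z².

Find x<0 with |R(x)|<1.
x=-1.43: |R|=0.0657
R=1: x+8/33x²=0 ⇒ x=−33/8=-4.1250; min R=1−1/(4·8/33)=-0.0312>−1
Confirm numerically:
  x=-3.812: |R|=0.71075 <1
  x=-3.456: |R|=0.43950 <1
  x=-3.363: |R|=0.37876 <1
  x=-2.883: |R|=0.13195 <1
  x=-4.664: |R|=1.60943 >1
  x=-4.497: |R|=1.40555 >1
  x=-4.380: |R|=1.27076 >1
So |R|<1 on (-4.1250, 0).

z∈(-4.1250,0).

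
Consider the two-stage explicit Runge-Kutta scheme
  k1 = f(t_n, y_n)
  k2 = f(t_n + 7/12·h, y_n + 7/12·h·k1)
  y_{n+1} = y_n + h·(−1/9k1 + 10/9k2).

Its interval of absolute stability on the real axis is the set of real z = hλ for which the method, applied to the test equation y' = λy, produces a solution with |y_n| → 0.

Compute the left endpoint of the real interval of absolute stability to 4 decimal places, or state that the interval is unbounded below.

With y'=λy (z=hλ):
  k1=λy_n ⇒ h·k1=z·y_n;  k2=λ(1+7/12z)y_n ⇒ h·k2=z(1+7/12z)y_n
  y_{n+1}/y_n = 1 − 1/9z + 10/9z(1+7/12z) = 1 + z + 35/54z²
  so R(z) = 1 + z + 35/54z².

Find x<0 with |R(x)|<1.
x=-1.45: |R|=0.9127
R=1: x+35/54x²=0 ⇒ x=−54/35=-1.5429; min R=1−1/(4·35/54)=0.6143>−1
Confirm numerically:
  x=-1.497: |R|=0.95551 <1
  x=-1.352: |R|=0.83275 <1
  x=-1.124: |R|=0.69485 <1
  x=-0.679: |R|=0.61982 <1
  x=-2.013: |R|=1.61341 >1
  x=-1.966: |R|=1.53919 >1
So |R|<1 on (-1.5429, 0).

left endpoint -1.5429.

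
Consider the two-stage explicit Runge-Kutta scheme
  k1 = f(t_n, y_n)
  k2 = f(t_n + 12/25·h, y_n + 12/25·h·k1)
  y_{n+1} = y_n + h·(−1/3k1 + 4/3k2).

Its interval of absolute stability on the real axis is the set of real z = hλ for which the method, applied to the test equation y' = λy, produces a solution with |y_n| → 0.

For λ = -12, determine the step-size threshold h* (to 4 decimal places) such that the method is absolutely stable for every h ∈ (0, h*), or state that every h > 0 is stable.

(-1.5625,0); λ=-12 ⇒ h* = (25/16)/12 = 0.1302.

Set f=λy, z=hλ:
  k1=λy_n ⇒ h·k1=z·y_n;  k2=λ(1+12/25z)y_n ⇒ h·k2=z(1+12/25z)y_n
  y_{n+1}/y_n = 1 − 1/3z + 4/3z(1+12/25z) = 1 + z + 16/25z²
  R(z) = 1 + z + 16/25z².

Find x<0 with |R(x)|<1.
x=-0.97: |R|=0.6322
R=1: x+16/25x²=0 ⇒ x=−25/16=-1.5625; min R=1−1/(4·16/25)=0.6094>−1
Confirm numerically:
  x=-1.081: |R|=0.66688 <1
  x=-1.079: |R|=0.66611 <1
  x=-0.787: |R|=0.60940 <1
  x=-2.059: |R|=1.65427 >1
  x=-1.676: |R|=1.12174 >1
  x=-1.593: |R|=1.03110 >1
So |R|<1 on (-1.5625, 0).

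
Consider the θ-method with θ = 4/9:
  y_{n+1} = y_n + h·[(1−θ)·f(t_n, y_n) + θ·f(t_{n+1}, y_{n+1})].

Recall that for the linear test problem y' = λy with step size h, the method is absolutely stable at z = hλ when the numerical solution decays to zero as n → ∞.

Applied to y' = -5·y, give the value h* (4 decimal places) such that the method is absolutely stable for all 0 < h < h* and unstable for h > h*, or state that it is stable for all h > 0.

(-18.0000,0); λ=-5 ⇒ h* = (18)/5 = 3.6000.

Set f=λy, z=hλ:
  y_{n+1} = y_n + z·[5/9·y_n + 4/9·y_{n+1}] ⇒ (1 − 4/9z)y_{n+1} = (1 + 5/9z)y_n
  so R(z) = (1 + 5/9z)/(1 − 4/9z).

Boundary: |R(x)|=1, x<0.
x=-1.52: |R|=0.0928
R=−1: 1+5/9x = −1+4/9x ⇒ -1/9x=2 ⇒ x=2/(-1/9)=-18.0000
Confirm numerically:
  x=-15.339: |R|=0.96218 <1
  x=-11.385: |R|=0.87871 <1
  x=-9.596: |R|=0.82264 <1
  x=-8.241: |R|=0.76744 <1
  x=-18.542: |R|=1.00652 >1
  x=-18.154: |R|=1.00189 >1
Interval (-18.0000, 0).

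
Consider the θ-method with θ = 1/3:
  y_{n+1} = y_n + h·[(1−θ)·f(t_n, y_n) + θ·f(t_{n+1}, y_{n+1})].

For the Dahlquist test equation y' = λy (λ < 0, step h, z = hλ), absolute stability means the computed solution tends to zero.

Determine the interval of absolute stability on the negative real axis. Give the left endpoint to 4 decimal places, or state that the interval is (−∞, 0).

On y'=λy, z=hλ:
  y_{n+1} = y_n + z·[2/3·y_n + 1/3·y_{n+1}] ⇒ (1 − 1/3z)y_{n+1} = (1 + 2/3z)y_n
  so R(z) = (1 + 2/3z)/(1 − 1/3z).

Solve |R(x)|<1 on ℝ⁻.
x=-1.52: |R|=0.0088
R=−1: 1+2/3x = −1+1/3x ⇒ -1/3x=2 ⇒ x=2/(-1/3)=-6.0000
Confirm numerically:
  x=-5.490: |R|=0.93993 <1
  x=-4.267: |R|=0.76152 <1
  x=-3.558: |R|=0.62763 <1
  x=-6.570: |R|=1.05956 >1
  x=-6.227: |R|=1.02460 >1
  x=-6.178: |R|=1.01939 >1
So |R|<1 on (-6.0000, 0).

(-6.0000, 0).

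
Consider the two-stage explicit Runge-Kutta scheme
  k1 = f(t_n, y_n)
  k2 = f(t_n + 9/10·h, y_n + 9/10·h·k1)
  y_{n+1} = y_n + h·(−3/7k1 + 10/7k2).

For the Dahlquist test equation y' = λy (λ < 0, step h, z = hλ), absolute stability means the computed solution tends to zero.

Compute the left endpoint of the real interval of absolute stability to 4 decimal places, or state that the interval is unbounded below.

Set f=λy, z=hλ:
  k1=λy_n ⇒ h·k1=z·y_n;  k2=λ(1+9/10z)y_n ⇒ h·k2=z(1+9/10z)y_n
  y_{n+1}/y_n = 1 − 3/7z + 10/7z(1+9/10z) = 1 + z + 9/7z²
  ⇒ R(z) = 1 + z + 9/7z².

Need |R(x)|<1, x<0.
x=-0.6: |R|=0.8629
R=1: x+9/7x²=0 ⇒ x=−7/9=-0.7778; min R=1−1/(4·9/7)=0.8056>−1
Confirm numerically:
  x=-0.747: |R|=0.97044 <1
  x=-0.610: |R|=0.86841 <1
  x=-0.329: |R|=0.81017 <1
  x=-0.319: |R|=0.81184 <1
  x=-1.218: |R|=1.68939 >1
  x=-1.044: |R|=1.35735 >1
Interval (-0.7778, 0).

z* = -0.7778.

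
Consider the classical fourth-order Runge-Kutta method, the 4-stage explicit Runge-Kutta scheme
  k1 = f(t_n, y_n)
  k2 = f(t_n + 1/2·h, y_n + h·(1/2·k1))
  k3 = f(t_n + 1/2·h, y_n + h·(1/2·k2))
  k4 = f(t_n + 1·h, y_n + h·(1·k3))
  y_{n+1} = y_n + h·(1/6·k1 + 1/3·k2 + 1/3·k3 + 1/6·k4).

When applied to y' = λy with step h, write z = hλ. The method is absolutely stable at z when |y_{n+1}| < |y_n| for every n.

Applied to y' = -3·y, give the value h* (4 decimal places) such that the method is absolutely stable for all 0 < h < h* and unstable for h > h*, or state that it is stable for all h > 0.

(-2.7853,0); λ=-3 ⇒ h* = 0.9284.

On y'=λy, z=hλ:
  order 4, 4-stage ⇒ R(z)=1+z+z^2/2+z^3/6+z^4/24
  (e.g. R(-1.13)=0.33590, |R|=0.33590)

Need |R(x)|<1, x<0.
x=-1.13: |R|=0.3359
|R(-3.16)|=1.7284 |R(-2.57)|=0.7210 |R(-1.43)|=0.2793
Bisect:
  x_lo=-3.2891 |R|=2.0660  x_hi=-0.3584 |R|=0.6988
  mid=-1.82377 |R|=0.28925 →hi
  mid=-2.55643 |R|=0.70633 →hi
  mid=-2.92277 |R|=1.22783 →lo
  mid=-2.73960 |R|=0.93327 →hi
  mid=-2.83118 |R|=1.07142 →lo
  mid=-2.78539 |R|=1.00015 →lo
  mid=-2.76250 |R|=0.96617 →hi
  mid=-2.77394 |R|=0.98302 →hi
  ...
  [-2.78539,-2.78521] ⇒ x*=-2.7853
Stable set (-2.7853, 0).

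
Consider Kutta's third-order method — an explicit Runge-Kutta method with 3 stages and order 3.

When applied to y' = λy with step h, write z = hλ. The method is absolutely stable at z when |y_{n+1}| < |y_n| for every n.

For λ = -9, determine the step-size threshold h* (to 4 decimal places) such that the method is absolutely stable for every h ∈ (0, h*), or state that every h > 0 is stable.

Test eqn y'=λy, z=hλ:
  order 3, 3-stage ⇒ R(z)=1+z+z^2/2+z^3/6
  (e.g. R(-0.59)=0.54982, |R|=0.54982)

Boundary: |R(x)|=1, x<0.
x=-0.59: |R|=0.5498
|R(-2.4)|=0.8240 |R(-1.42)|=0.1110 |R(-1.14)|=0.2629
Bisect:
  x_lo=-2.9170 |R|=1.7993  x_hi=-0.1689 |R|=0.8446
  mid=-1.54293 |R|=0.03519 →hi
  mid=-2.22996 |R|=0.59176 →hi
  mid=-2.57348 |R|=1.10268 →lo
  mid=-2.40172 |R|=0.82655 →hi
  mid=-2.48760 |R|=0.95913 →hi
  mid=-2.53054 |R|=1.02949 →lo
  mid=-2.50907 |R|=0.99396 →hi
  mid=-2.51980 |R|=1.01164 →lo
  mid=-2.51444 |R|=1.00278 →lo
  ...
  [-2.51276,-2.51259] ⇒ x*=-2.5127
Stable set (-2.5127, 0).

(-2.5127,0); λ=-9 ⇒ h* = 0.2792.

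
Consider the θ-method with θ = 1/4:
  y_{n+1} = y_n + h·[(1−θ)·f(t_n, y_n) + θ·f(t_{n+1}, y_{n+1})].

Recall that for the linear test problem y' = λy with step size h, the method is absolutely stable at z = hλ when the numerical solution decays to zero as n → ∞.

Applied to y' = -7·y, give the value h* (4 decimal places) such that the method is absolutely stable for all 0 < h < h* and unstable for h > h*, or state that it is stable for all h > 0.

(-4.0000,0); λ=-7 ⇒ h* = (4)/7 = 0.5714.

With y'=λy (z=hλ):
  y_{n+1} = y_n + z·[3/4·y_n + 1/4·y_{n+1}] ⇒ (1 − 1/4z)y_{n+1} = (1 + 3/4z)y_n
  Hence R(z) = (1 + 3/4z)/(1 − 1/4z).

Solve |R(x)|<1 on ℝ⁻.
x=-1.57: |R|=0.1275
R=−1: 1+3/4x = −1+1/4x ⇒ -1/2x=2 ⇒ x=2/(-1/2)=-4.0000
Confirm numerically:
  x=-3.957: |R|=0.98919 <1
  x=-3.496: |R|=0.86553 <1
  x=-2.014: |R|=0.33954 <1
  x=-4.437: |R|=1.10359 >1
  x=-4.391: |R|=1.09320 >1
Interval (-4.0000, 0).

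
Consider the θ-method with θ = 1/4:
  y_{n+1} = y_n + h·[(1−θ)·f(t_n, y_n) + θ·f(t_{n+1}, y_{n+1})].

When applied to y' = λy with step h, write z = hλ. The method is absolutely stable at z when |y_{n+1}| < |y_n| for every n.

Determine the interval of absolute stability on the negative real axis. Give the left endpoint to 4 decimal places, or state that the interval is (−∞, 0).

z∈(-4.0000,0).

Test eqn y'=λy, z=hλ:
  y_{n+1} = y_n + z·[3/4·y_n + 1/4·y_{n+1}] ⇒ (1 − 1/4z)y_{n+1} = (1 + 3/4z)y_n
  ⇒ R(z) = (1 + 3/4z)/(1 − 1/4z).

Solve |R(x)|<1 on ℝ⁻.
x=-1.54: |R|=0.1119
R=−1: 1+3/4x = −1+1/4x ⇒ -1/2x=2 ⇒ x=2/(-1/2)=-4.0000
Confirm numerically:
  x=-3.421: |R|=0.84396 <1
  x=-3.418: |R|=0.84308 <1
  x=-3.051: |R|=0.73082 <1
  x=-2.612: |R|=0.58016 <1
  x=-4.487: |R|=1.11476 >1
  x=-4.333: |R|=1.07992 >1
  x=-4.201: |R|=1.04902 >1
So |R|<1 on (-4.0000, 0).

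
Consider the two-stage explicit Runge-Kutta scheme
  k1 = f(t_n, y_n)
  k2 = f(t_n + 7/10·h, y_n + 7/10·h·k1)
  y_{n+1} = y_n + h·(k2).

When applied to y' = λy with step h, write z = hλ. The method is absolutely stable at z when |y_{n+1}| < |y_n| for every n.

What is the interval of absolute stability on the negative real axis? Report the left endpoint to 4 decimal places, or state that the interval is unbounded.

(-1.4286, 0).

With y'=λy (z=hλ):
  k1=λy_n ⇒ h·k1=z·y_n;  k2=λ(1+7/10z)y_n ⇒ h·k2=z(1+7/10z)y_n
  y_{n+1}/y_n = 1 + z(1+7/10z) = 1 + z + 7/10z²
  so R(z) = 1 + z + 7/10z².

Boundary: |R(x)|=1, x<0.
x=-0.96: |R|=0.6851
R=1: x+7/10x²=0 ⇒ x=−10/7=-1.4286; min R=1−1/(4·7/10)=0.6429>−1
Confirm numerically:
  x=-1.240: |R|=0.83632 <1
  x=-1.204: |R|=0.81073 <1
  x=-0.603: |R|=0.65153 <1
  x=-1.942: |R|=1.69795 >1
  x=-1.878: |R|=1.59082 >1
  x=-1.768: |R|=1.42008 >1
So |R|<1 on (-1.4286, 0).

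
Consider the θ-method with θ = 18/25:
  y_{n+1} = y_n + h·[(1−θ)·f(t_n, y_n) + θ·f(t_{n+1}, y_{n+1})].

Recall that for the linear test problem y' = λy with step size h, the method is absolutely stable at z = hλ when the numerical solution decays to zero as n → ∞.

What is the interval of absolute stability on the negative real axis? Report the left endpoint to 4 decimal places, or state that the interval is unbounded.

(−∞, 0) — no finite endpoint.

With y'=λy (z=hλ):
  y_{n+1} = y_n + z·[7/25·y_n + 18/25·y_{n+1}] ⇒ (1 − 18/25z)y_{n+1} = (1 + 7/25z)y_n
  so R(z) = (1 + 7/25z)/(1 − 18/25z).

Find x<0 with |R(x)|<1.
x=-1.12: |R|=0.3800
x=-2: |R|=0.1803
x=-10: |R|=0.2195
x=-100: |R|=0.3699
θ=18/25≥1/2 ⇒ |1+7/25x|<|1−18/25x| ∀x<0 ⇒ unbounded interval.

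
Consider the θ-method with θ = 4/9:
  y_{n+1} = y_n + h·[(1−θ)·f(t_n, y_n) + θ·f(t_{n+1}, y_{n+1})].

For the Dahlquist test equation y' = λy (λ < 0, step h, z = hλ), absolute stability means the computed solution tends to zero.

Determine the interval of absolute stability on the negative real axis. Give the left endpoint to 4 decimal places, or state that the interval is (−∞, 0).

z∈(-18.0000,0).

On y'=λy, z=hλ:
  y_{n+1} = y_n + z·[5/9·y_n + 4/9·y_{n+1}] ⇒ (1 − 4/9z)y_{n+1} = (1 + 5/9z)y_n
  ⇒ R(z) = (1 + 5/9z)/(1 − 4/9z).

Solve |R(x)|<1 on ℝ⁻.
x=-1.79: |R|=0.0031
R=−1: 1+5/9x = −1+4/9x ⇒ -1/9x=2 ⇒ x=2/(-1/9)=-18.0000
Confirm numerically:
  x=-12.612: |R|=0.90937 <1
  x=-12.507: |R|=0.90694 <1
  x=-10.123: |R|=0.84084 <1
  x=-18.190: |R|=1.00232 >1
  x=-18.167: |R|=1.00204 >1
Interval (-18.0000, 0).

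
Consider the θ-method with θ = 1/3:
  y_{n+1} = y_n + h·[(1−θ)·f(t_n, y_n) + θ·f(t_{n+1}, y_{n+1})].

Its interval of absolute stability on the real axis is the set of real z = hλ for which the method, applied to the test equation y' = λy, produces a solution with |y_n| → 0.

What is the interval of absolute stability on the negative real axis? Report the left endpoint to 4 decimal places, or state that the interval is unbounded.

z∈(-6.0000,0).

With y'=λy (z=hλ):
  y_{n+1} = y_n + z·[2/3·y_n + 1/3·y_{n+1}] ⇒ (1 − 1/3z)y_{n+1} = (1 + 2/3z)y_n
  ⇒ R(z) = (1 + 2/3z)/(1 − 1/3z).

Boundary: |R(x)|=1, x<0.
x=-1.75: |R|=0.1053
R=−1: 1+2/3x = −1+1/3x ⇒ -1/3x=2 ⇒ x=2/(-1/3)=-6.0000
Confirm numerically:
  x=-4.828: |R|=0.85028 <1
  x=-4.508: |R|=0.80128 <1
  x=-2.535: |R|=0.37398 <1
  x=-6.476: |R|=1.05023 >1
  x=-6.315: |R|=1.03382 >1
Interval (-6.0000, 0).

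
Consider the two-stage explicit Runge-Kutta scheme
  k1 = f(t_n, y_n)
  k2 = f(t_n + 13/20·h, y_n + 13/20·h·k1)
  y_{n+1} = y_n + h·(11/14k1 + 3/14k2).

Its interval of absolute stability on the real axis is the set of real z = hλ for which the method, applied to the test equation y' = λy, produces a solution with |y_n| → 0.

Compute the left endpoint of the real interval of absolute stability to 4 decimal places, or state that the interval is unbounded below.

Test eqn y'=λy, z=hλ:
  k1=λy_n ⇒ h·k1=z·y_n;  k2=λ(1+13/20z)y_n ⇒ h·k2=z(1+13/20z)y_n
  y_{n+1}/y_n = 1 + 11/14z + 3/14z(1+13/20z) = 1 + z + 39/280z²
  ⇒ R(z) = 1 + z + 39/280z².

Boundary: |R(x)|=1, x<0.
x=-1.78: |R|=0.3387
R=1: x+39/280x²=0 ⇒ x=−280/39=-7.1795; min R=1−1/(4·39/280)=-0.7949>−1
Confirm numerically:
  x=-6.728: |R|=0.57690 <1
  x=-5.935: |R|=0.02877 <1
  x=-3.314: |R|=0.78428 <1
  x=-7.674: |R|=1.52857 >1
  x=-7.407: |R|=1.23472 >1
  x=-7.250: |R|=1.07121 >1
So |R|<1 on (-7.1795, 0).

z* = -7.1795.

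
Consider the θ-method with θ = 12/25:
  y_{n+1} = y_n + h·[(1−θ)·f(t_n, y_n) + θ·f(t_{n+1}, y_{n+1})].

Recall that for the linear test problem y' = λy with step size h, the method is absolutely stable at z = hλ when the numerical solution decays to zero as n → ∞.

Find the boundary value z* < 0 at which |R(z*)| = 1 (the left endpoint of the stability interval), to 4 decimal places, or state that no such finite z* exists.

Test eqn y'=λy, z=hλ:
  y_{n+1} = y_n + z·[13/25·y_n + 12/25·y_{n+1}] ⇒ (1 − 12/25z)y_{n+1} = (1 + 13/25z)y_n
  so R(z) = (1 + 13/25z)/(1 − 12/25z).

Solve |R(x)|<1 on ℝ⁻.
x=-1.79: |R|=0.0372
R=−1: 1+13/25x = −1+12/25x ⇒ -1/25x=2 ⇒ x=2/(-1/25)=-50.0000
Confirm numerically:
  x=-46.438: |R|=0.99388 <1
  x=-31.976: |R|=0.95590 <1
  x=-23.359: |R|=0.91274 <1
  x=-50.508: |R|=1.00080 >1
  x=-50.298: |R|=1.00047 >1
So |R|<1 on (-50.0000, 0).

z* = -50.0000.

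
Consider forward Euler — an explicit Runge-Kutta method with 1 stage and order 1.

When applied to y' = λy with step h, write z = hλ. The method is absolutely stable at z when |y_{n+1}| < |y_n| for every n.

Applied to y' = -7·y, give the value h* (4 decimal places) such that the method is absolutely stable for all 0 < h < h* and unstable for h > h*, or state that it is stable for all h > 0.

(-2.0000,0); λ=-7 ⇒ h* = 0.2857.

Set f=λy, z=hλ:
  order 1, 1-stage ⇒ R(z)=1+z
  (e.g. R(-0.82)=0.18000, |R|=0.18000)

Need |R(x)|<1, x<0.
x=-0.82: |R|=0.1800
|R(-1.44)|=0.4400 |R(-0.6)|=0.4000 |R(-0.52)|=0.4800
Bisect:
  x_lo=-2.8930 |R|=1.8930  x_hi=-0.3773 |R|=0.6227
  mid=-1.63518 |R|=0.63518 →hi
  mid=-2.26411 |R|=1.26411 →lo
  mid=-1.94965 |R|=0.94965 →hi
  mid=-2.10688 |R|=1.10688 →lo
  mid=-2.02826 |R|=1.02826 →lo
  mid=-1.98895 |R|=0.98895 →hi
  mid=-2.00861 |R|=1.00861 →lo
  ...
  [-2.00001,-1.99986] ⇒ x*=-2.0000
So |R|<1 on (-2.0000, 0).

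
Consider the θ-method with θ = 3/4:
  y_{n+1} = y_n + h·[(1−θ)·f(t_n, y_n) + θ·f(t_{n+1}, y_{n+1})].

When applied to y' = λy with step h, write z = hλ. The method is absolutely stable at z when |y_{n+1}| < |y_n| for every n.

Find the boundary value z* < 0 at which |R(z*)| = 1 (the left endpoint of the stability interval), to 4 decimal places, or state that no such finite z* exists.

Set f=λy, z=hλ:
  y_{n+1} = y_n + z·[1/4·y_n + 3/4·y_{n+1}] ⇒ (1 − 3/4z)y_{n+1} = (1 + 1/4z)y_n
  ⇒ R(z) = (1 + 1/4z)/(1 − 3/4z).

Boundary: |R(x)|=1, x<0.
x=-1.22: |R|=0.3629
x=-2: |R|=0.2000
x=-10: |R|=0.1765
x=-100: |R|=0.3158
θ=3/4≥1/2 ⇒ |1+1/4x|<|1−3/4x| ∀x<0 ⇒ interval (−∞,0).

unbounded; (−∞, 0).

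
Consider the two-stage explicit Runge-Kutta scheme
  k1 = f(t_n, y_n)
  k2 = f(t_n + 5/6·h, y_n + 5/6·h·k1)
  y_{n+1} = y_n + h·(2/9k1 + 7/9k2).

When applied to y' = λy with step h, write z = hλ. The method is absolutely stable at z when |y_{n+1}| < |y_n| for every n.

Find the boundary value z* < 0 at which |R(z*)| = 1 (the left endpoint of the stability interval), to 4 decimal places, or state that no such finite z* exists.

With y'=λy (z=hλ):
  k1=λy_n ⇒ h·k1=z·y_n;  k2=λ(1+5/6z)y_n ⇒ h·k2=z(1+5/6z)y_n
  y_{n+1}/y_n = 1 + 2/9z + 7/9z(1+5/6z) = 1 + z + 35/54z²
  R(z) = 1 + z + 35/54z².

Boundary: |R(x)|=1, x<0.
x=-1.5: |R|=0.9583
R=1: x+35/54x²=0 ⇒ x=−54/35=-1.5429; min R=1−1/(4·35/54)=0.6143>−1
Confirm numerically:
  x=-1.099: |R|=0.68383 <1
  x=-1.047: |R|=0.66351 <1
  x=-0.923: |R|=0.62918 <1
  x=-2.013: |R|=1.61341 >1
  x=-1.846: |R|=1.36270 >1
  x=-1.587: |R|=1.04541 >1
Interval (-1.5429, 0).

left endpoint -1.5429.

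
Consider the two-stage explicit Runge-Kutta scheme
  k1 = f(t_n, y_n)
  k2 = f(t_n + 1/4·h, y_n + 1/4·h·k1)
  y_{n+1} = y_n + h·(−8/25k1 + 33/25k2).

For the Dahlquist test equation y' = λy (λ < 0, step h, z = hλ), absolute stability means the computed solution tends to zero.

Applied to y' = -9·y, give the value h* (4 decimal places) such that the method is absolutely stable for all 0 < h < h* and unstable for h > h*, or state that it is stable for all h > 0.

On y'=λy, z=hλ:
  k1=λy_n ⇒ h·k1=z·y_n;  k2=λ(1+1/4z)y_n ⇒ h·k2=z(1+1/4z)y_n
  y_{n+1}/y_n = 1 − 8/25z + 33/25z(1+1/4z) = 1 + z + 33/100z²
  Hence R(z) = 1 + z + 33/100z².

Solve |R(x)|<1 on ℝ⁻.
x=-1.29: |R|=0.2592
R=1: x+33/100x²=0 ⇒ x=−100/33=-3.0303; min R=1−1/(4·33/100)=0.2424>−1
Confirm numerically:
  x=-2.626: |R|=0.64964 <1
  x=-1.788: |R|=0.26699 <1
  x=-1.299: |R|=0.25784 <1
  x=-3.535: |R|=1.58875 >1
  x=-3.361: |R|=1.36679 >1
Stable set (-3.0303, 0).

(-3.0303,0); λ=-9 ⇒ h* = (100/33)/9 = 0.3367.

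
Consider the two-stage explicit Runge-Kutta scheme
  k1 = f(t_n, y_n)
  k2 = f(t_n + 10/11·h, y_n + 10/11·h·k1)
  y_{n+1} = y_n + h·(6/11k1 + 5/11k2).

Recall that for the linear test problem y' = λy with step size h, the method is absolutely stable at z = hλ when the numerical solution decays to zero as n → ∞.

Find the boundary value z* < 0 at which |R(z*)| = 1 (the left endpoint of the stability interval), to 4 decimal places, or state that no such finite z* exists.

With y'=λy (z=hλ):
  k1=λy_n ⇒ h·k1=z·y_n;  k2=λ(1+10/11z)y_n ⇒ h·k2=z(1+10/11z)y_n
  y_{n+1}/y_n = 1 + 6/11z + 5/11z(1+10/11z) = 1 + z + 50/121z²
  ⇒ R(z) = 1 + z + 50/121z².

Boundary: |R(x)|=1, x<0.
x=-1.54: |R|=0.4400
R=1: x+50/121x²=0 ⇒ x=−121/50=-2.4200; min R=1−1/(4·50/121)=0.3950>−1
Confirm numerically:
  x=-1.887: |R|=0.58439 <1
  x=-1.476: |R|=0.42424 <1
  x=-1.470: |R|=0.42293 <1
  x=-1.301: |R|=0.39842 <1
  x=-2.763: |R|=1.39162 >1
  x=-2.516: |R|=1.09981 >1
Interval (-2.4200, 0).

z* = -2.4200.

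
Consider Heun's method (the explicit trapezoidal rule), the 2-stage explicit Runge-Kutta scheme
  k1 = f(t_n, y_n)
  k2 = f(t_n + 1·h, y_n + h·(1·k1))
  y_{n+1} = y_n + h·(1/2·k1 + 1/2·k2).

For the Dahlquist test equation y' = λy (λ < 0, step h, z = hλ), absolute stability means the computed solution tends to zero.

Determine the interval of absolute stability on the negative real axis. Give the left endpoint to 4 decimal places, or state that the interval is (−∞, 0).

(-2.0000, 0).

Test eqn y'=λy, z=hλ:
  order 2, 2-stage ⇒ R(z)=1+z+z^2/2
  (e.g. R(-1.36)=0.56480, |R|=0.56480)

Need |R(x)|<1, x<0.
x=-1.36: |R|=0.5648
|R(-1.81)|=0.8281
Bisect:
  x_lo=-2.3992 |R|=1.4789  x_hi=-0.2819 |R|=0.7578
  mid=-1.34060 |R|=0.55800 →hi
  mid=-1.86992 |R|=0.87838 →hi
  mid=-2.13459 |R|=1.14364 →lo
  mid=-2.00226 |R|=1.00226 →lo
  mid=-1.93609 |R|=0.93813 →hi
  mid=-1.96917 |R|=0.96965 →hi
  mid=-1.98571 |R|=0.98582 →hi
  mid=-1.99398 |R|=0.99400 →hi
  ...
  [-2.00006,-1.99993] ⇒ x*=-2.0000
So |R|<1 on (-2.0000, 0).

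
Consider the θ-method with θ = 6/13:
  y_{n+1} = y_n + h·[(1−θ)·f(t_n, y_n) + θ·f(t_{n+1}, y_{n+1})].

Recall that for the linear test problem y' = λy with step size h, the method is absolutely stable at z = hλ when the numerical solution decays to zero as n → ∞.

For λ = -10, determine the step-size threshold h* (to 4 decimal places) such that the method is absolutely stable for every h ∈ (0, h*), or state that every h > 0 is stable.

With y'=λy (z=hλ):
  y_{n+1} = y_n + z·[7/13·y_n + 6/13·y_{n+1}] ⇒ (1 − 6/13z)y_{n+1} = (1 + 7/13z)y_n
  so R(z) = (1 + 7/13z)/(1 − 6/13z).

Boundary: |R(x)|=1, x<0.
x=-1.49: |R|=0.1171
R=−1: 1+7/13x = −1+6/13x ⇒ -1/13x=2 ⇒ x=2/(-1/13)=-26.0000
Confirm numerically:
  x=-19.926: |R|=0.95418 <1
  x=-18.090: |R|=0.93492 <1
  x=-13.451: |R|=0.86608 <1
  x=-11.385: |R|=0.82026 <1
  x=-26.129: |R|=1.00076 >1
  x=-26.104: |R|=1.00061 >1
  x=-26.036: |R|=1.00021 >1
Stable set (-26.0000, 0).

(-26.0000,0); λ=-10 ⇒ h* = (26)/10 = 2.6000.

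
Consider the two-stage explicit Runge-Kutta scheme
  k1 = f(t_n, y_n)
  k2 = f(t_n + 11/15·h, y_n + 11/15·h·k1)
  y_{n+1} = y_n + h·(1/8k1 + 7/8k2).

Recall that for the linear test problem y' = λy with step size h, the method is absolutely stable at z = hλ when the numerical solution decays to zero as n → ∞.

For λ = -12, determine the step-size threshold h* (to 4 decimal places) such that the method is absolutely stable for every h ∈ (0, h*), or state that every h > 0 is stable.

(-1.5584,0); λ=-12 ⇒ h* = (120/77)/12 = 0.1299.

With y'=λy (z=hλ):
  k1=λy_n ⇒ h·k1=z·y_n;  k2=λ(1+11/15z)y_n ⇒ h·k2=z(1+11/15z)y_n
  y_{n+1}/y_n = 1 + 1/8z + 7/8z(1+11/15z) = 1 + z + 77/120z²
  so R(z) = 1 + z + 77/120z².

Boundary: |R(x)|=1, x<0.
x=-1.63: |R|=1.0748
R=1: x+77/120x²=0 ⇒ x=−120/77=-1.5584; min R=1−1/(4·77/120)=0.6104>−1
Confirm numerically:
  x=-1.518: |R|=0.96061 <1
  x=-1.022: |R|=0.64821 <1
  x=-0.745: |R|=0.61114 <1
  x=-0.629: |R|=0.62487 <1
  x=-1.874: |R|=1.37945 >1
  x=-1.829: |R|=1.31753 >1
Interval (-1.5584, 0).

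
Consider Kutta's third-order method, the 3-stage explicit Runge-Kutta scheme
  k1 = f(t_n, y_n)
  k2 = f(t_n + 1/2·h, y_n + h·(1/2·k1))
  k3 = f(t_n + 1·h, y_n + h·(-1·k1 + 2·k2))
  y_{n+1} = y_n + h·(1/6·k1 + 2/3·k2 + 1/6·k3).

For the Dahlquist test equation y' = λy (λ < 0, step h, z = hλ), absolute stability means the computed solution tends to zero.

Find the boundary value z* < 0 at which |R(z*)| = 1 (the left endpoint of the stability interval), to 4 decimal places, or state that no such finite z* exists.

z* = -2.5127.

Set f=λy, z=hλ:
  order 3, 3-stage ⇒ R(z)=1+z+z^2/2+z^3/6
  (e.g. R(-1.57)=0.01747, |R|=0.01747)

Find x<0 with |R(x)|<1.
x=-1.57: |R|=0.0175
|R(-2.48)|=0.9470 |R(-2.04)|=0.3741 |R(-1)|=0.3333
Bisect:
  x_lo=-2.9479 |R|=1.8725  x_hi=-0.1656 |R|=0.8474
  mid=-1.55675 |R|=0.02619 →hi
  mid=-2.25233 |R|=0.62017 →hi
  mid=-2.60012 |R|=1.14954 →lo
  mid=-2.42622 |R|=0.86329 →hi
  mid=-2.51317 |R|=1.00070 →lo
  mid=-2.46970 |R|=0.93061 →hi
  mid=-2.49143 |R|=0.96530 →hi
  mid=-2.50230 |R|=0.98291 →hi
  mid=-2.50774 |R|=0.99178 →hi
  ...
  [-2.51283,-2.51266] ⇒ x*=-2.5127
So |R|<1 on (-2.5127, 0).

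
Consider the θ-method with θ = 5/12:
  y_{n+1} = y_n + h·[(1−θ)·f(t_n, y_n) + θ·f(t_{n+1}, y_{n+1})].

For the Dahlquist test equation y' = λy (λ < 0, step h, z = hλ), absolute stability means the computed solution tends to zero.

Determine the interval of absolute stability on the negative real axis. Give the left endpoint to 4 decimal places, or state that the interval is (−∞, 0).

(-12.0000, 0).

On y'=λy, z=hλ:
  y_{n+1} = y_n + z·[7/12·y_n + 5/12·y_{n+1}] ⇒ (1 − 5/12z)y_{n+1} = (1 + 7/12z)y_n
  so R(z) = (1 + 7/12z)/(1 − 5/12z).

Solve |R(x)|<1 on ℝ⁻.
x=-1.44: |R|=0.1000
R=−1: 1+7/12x = −1+5/12x ⇒ -1/6x=2 ⇒ x=2/(-1/6)=-12.0000
Confirm numerically:
  x=-9.806: |R|=0.92810 <1
  x=-8.761: |R|=0.88392 <1
  x=-7.192: |R|=0.79950 <1
  x=-12.432: |R|=1.01165 >1
  x=-12.269: |R|=1.00734 >1
  x=-12.074: |R|=1.00205 >1
Stable set (-12.0000, 0).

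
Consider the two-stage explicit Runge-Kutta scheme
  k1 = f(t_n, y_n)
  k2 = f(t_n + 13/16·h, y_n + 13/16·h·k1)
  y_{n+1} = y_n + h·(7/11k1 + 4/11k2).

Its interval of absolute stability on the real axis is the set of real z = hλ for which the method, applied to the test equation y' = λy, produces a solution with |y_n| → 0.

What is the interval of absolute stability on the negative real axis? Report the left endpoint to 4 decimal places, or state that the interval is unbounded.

z∈(-3.3846,0).

Test eqn y'=λy, z=hλ:
  k1=λy_n ⇒ h·k1=z·y_n;  k2=λ(1+13/16z)y_n ⇒ h·k2=z(1+13/16z)y_n
  y_{n+1}/y_n = 1 + 7/11z + 4/11z(1+13/16z) = 1 + z + 13/44z²
  Hence R(z) = 1 + z + 13/44z².

Solve |R(x)|<1 on ℝ⁻.
x=-0.78: |R|=0.3998
R=1: x+13/44x²=0 ⇒ x=−44/13=-3.3846; min R=1−1/(4·13/44)=0.1538>−1
Confirm numerically:
  x=-2.950: |R|=0.62119 <1
  x=-2.840: |R|=0.54302 <1
  x=-2.826: |R|=0.53358 <1
  x=-2.201: |R|=0.23030 <1
  x=-3.980: |R|=1.70012 >1
  x=-3.683: |R|=1.32469 >1
So |R|<1 on (-3.3846, 0).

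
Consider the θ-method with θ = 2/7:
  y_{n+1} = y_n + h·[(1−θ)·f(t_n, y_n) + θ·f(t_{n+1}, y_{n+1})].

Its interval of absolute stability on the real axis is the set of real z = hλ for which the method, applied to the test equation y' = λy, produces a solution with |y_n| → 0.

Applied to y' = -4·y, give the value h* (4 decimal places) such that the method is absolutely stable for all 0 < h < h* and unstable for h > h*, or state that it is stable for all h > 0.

(-4.6667,0); λ=-4 ⇒ h* = (14/3)/4 = 1.1667.

With y'=λy (z=hλ):
  y_{n+1} = y_n + z·[5/7·y_n + 2/7·y_{n+1}] ⇒ (1 − 2/7z)y_{n+1} = (1 + 5/7z)y_n
  Hence R(z) = (1 + 5/7z)/(1 − 2/7z).

Solve |R(x)|<1 on ℝ⁻.
x=-1: |R|=0.2222
R=−1: 1+5/7x = −1+2/7x ⇒ -3/7x=2 ⇒ x=2/(-3/7)=-4.6667
Confirm numerically:
  x=-4.175: |R|=0.90391 <1
  x=-3.886: |R|=0.84146 <1
  x=-2.869: |R|=0.57662 <1
  x=-4.911: |R|=1.04357 >1
  x=-4.847: |R|=1.03241 >1
  x=-4.709: |R|=1.00774 >1
Interval (-4.6667, 0).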